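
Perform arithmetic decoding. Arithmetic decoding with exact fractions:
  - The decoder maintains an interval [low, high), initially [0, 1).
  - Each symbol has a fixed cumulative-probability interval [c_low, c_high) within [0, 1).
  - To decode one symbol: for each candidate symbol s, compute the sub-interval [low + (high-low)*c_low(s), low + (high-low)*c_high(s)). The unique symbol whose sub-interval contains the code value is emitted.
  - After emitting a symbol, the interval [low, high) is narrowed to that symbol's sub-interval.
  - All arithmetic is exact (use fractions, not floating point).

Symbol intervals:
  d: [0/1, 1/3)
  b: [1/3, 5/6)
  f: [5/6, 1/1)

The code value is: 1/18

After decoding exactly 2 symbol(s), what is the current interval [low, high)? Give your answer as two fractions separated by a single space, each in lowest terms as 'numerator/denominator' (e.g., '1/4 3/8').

Answer: 0/1 1/9

Derivation:
Step 1: interval [0/1, 1/1), width = 1/1 - 0/1 = 1/1
  'd': [0/1 + 1/1*0/1, 0/1 + 1/1*1/3) = [0/1, 1/3) <- contains code 1/18
  'b': [0/1 + 1/1*1/3, 0/1 + 1/1*5/6) = [1/3, 5/6)
  'f': [0/1 + 1/1*5/6, 0/1 + 1/1*1/1) = [5/6, 1/1)
  emit 'd', narrow to [0/1, 1/3)
Step 2: interval [0/1, 1/3), width = 1/3 - 0/1 = 1/3
  'd': [0/1 + 1/3*0/1, 0/1 + 1/3*1/3) = [0/1, 1/9) <- contains code 1/18
  'b': [0/1 + 1/3*1/3, 0/1 + 1/3*5/6) = [1/9, 5/18)
  'f': [0/1 + 1/3*5/6, 0/1 + 1/3*1/1) = [5/18, 1/3)
  emit 'd', narrow to [0/1, 1/9)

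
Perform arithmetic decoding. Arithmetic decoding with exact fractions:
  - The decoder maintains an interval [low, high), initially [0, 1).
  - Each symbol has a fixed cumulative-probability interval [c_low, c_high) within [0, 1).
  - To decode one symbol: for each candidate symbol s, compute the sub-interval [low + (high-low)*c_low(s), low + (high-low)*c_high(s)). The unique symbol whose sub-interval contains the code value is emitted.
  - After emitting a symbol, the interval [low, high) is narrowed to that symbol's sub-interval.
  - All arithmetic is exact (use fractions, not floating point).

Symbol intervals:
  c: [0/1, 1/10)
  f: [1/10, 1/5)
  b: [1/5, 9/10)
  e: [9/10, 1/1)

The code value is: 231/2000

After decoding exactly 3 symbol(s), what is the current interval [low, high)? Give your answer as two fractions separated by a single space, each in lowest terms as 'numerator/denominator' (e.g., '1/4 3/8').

Step 1: interval [0/1, 1/1), width = 1/1 - 0/1 = 1/1
  'c': [0/1 + 1/1*0/1, 0/1 + 1/1*1/10) = [0/1, 1/10)
  'f': [0/1 + 1/1*1/10, 0/1 + 1/1*1/5) = [1/10, 1/5) <- contains code 231/2000
  'b': [0/1 + 1/1*1/5, 0/1 + 1/1*9/10) = [1/5, 9/10)
  'e': [0/1 + 1/1*9/10, 0/1 + 1/1*1/1) = [9/10, 1/1)
  emit 'f', narrow to [1/10, 1/5)
Step 2: interval [1/10, 1/5), width = 1/5 - 1/10 = 1/10
  'c': [1/10 + 1/10*0/1, 1/10 + 1/10*1/10) = [1/10, 11/100)
  'f': [1/10 + 1/10*1/10, 1/10 + 1/10*1/5) = [11/100, 3/25) <- contains code 231/2000
  'b': [1/10 + 1/10*1/5, 1/10 + 1/10*9/10) = [3/25, 19/100)
  'e': [1/10 + 1/10*9/10, 1/10 + 1/10*1/1) = [19/100, 1/5)
  emit 'f', narrow to [11/100, 3/25)
Step 3: interval [11/100, 3/25), width = 3/25 - 11/100 = 1/100
  'c': [11/100 + 1/100*0/1, 11/100 + 1/100*1/10) = [11/100, 111/1000)
  'f': [11/100 + 1/100*1/10, 11/100 + 1/100*1/5) = [111/1000, 14/125)
  'b': [11/100 + 1/100*1/5, 11/100 + 1/100*9/10) = [14/125, 119/1000) <- contains code 231/2000
  'e': [11/100 + 1/100*9/10, 11/100 + 1/100*1/1) = [119/1000, 3/25)
  emit 'b', narrow to [14/125, 119/1000)

Answer: 14/125 119/1000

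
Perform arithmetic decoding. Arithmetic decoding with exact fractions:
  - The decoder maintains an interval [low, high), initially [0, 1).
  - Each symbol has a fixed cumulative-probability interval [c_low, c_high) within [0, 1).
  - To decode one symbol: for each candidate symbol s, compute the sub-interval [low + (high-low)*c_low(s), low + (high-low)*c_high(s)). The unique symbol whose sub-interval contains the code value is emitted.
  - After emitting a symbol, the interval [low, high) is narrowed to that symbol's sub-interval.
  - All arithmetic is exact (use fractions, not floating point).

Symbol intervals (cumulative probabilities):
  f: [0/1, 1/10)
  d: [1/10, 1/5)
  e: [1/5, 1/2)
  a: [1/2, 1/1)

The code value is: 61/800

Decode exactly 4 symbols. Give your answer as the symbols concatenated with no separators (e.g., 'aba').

Answer: faaf

Derivation:
Step 1: interval [0/1, 1/1), width = 1/1 - 0/1 = 1/1
  'f': [0/1 + 1/1*0/1, 0/1 + 1/1*1/10) = [0/1, 1/10) <- contains code 61/800
  'd': [0/1 + 1/1*1/10, 0/1 + 1/1*1/5) = [1/10, 1/5)
  'e': [0/1 + 1/1*1/5, 0/1 + 1/1*1/2) = [1/5, 1/2)
  'a': [0/1 + 1/1*1/2, 0/1 + 1/1*1/1) = [1/2, 1/1)
  emit 'f', narrow to [0/1, 1/10)
Step 2: interval [0/1, 1/10), width = 1/10 - 0/1 = 1/10
  'f': [0/1 + 1/10*0/1, 0/1 + 1/10*1/10) = [0/1, 1/100)
  'd': [0/1 + 1/10*1/10, 0/1 + 1/10*1/5) = [1/100, 1/50)
  'e': [0/1 + 1/10*1/5, 0/1 + 1/10*1/2) = [1/50, 1/20)
  'a': [0/1 + 1/10*1/2, 0/1 + 1/10*1/1) = [1/20, 1/10) <- contains code 61/800
  emit 'a', narrow to [1/20, 1/10)
Step 3: interval [1/20, 1/10), width = 1/10 - 1/20 = 1/20
  'f': [1/20 + 1/20*0/1, 1/20 + 1/20*1/10) = [1/20, 11/200)
  'd': [1/20 + 1/20*1/10, 1/20 + 1/20*1/5) = [11/200, 3/50)
  'e': [1/20 + 1/20*1/5, 1/20 + 1/20*1/2) = [3/50, 3/40)
  'a': [1/20 + 1/20*1/2, 1/20 + 1/20*1/1) = [3/40, 1/10) <- contains code 61/800
  emit 'a', narrow to [3/40, 1/10)
Step 4: interval [3/40, 1/10), width = 1/10 - 3/40 = 1/40
  'f': [3/40 + 1/40*0/1, 3/40 + 1/40*1/10) = [3/40, 31/400) <- contains code 61/800
  'd': [3/40 + 1/40*1/10, 3/40 + 1/40*1/5) = [31/400, 2/25)
  'e': [3/40 + 1/40*1/5, 3/40 + 1/40*1/2) = [2/25, 7/80)
  'a': [3/40 + 1/40*1/2, 3/40 + 1/40*1/1) = [7/80, 1/10)
  emit 'f', narrow to [3/40, 31/400)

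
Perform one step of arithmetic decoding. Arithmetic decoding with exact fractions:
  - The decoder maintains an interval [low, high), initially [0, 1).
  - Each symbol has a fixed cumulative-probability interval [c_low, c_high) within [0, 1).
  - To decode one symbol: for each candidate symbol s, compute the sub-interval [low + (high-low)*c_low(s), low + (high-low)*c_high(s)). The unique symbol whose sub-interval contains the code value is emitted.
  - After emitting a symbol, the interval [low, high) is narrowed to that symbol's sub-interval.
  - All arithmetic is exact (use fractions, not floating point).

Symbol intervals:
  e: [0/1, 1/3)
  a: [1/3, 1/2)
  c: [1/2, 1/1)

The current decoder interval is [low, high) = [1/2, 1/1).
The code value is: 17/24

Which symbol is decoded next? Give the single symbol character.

Answer: a

Derivation:
Interval width = high − low = 1/1 − 1/2 = 1/2
Scaled code = (code − low) / width = (17/24 − 1/2) / 1/2 = 5/12
  e: [0/1, 1/3) 
  a: [1/3, 1/2) ← scaled code falls here ✓
  c: [1/2, 1/1) 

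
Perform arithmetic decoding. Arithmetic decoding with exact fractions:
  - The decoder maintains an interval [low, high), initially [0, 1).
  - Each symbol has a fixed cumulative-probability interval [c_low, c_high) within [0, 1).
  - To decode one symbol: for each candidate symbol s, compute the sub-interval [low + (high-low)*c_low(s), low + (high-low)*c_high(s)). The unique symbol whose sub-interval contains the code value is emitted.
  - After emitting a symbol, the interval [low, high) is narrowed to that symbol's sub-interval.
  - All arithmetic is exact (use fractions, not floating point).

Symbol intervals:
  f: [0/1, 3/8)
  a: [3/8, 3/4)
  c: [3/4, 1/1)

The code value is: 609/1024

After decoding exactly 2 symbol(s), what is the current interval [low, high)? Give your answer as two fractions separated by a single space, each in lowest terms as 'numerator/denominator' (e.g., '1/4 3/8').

Answer: 33/64 21/32

Derivation:
Step 1: interval [0/1, 1/1), width = 1/1 - 0/1 = 1/1
  'f': [0/1 + 1/1*0/1, 0/1 + 1/1*3/8) = [0/1, 3/8)
  'a': [0/1 + 1/1*3/8, 0/1 + 1/1*3/4) = [3/8, 3/4) <- contains code 609/1024
  'c': [0/1 + 1/1*3/4, 0/1 + 1/1*1/1) = [3/4, 1/1)
  emit 'a', narrow to [3/8, 3/4)
Step 2: interval [3/8, 3/4), width = 3/4 - 3/8 = 3/8
  'f': [3/8 + 3/8*0/1, 3/8 + 3/8*3/8) = [3/8, 33/64)
  'a': [3/8 + 3/8*3/8, 3/8 + 3/8*3/4) = [33/64, 21/32) <- contains code 609/1024
  'c': [3/8 + 3/8*3/4, 3/8 + 3/8*1/1) = [21/32, 3/4)
  emit 'a', narrow to [33/64, 21/32)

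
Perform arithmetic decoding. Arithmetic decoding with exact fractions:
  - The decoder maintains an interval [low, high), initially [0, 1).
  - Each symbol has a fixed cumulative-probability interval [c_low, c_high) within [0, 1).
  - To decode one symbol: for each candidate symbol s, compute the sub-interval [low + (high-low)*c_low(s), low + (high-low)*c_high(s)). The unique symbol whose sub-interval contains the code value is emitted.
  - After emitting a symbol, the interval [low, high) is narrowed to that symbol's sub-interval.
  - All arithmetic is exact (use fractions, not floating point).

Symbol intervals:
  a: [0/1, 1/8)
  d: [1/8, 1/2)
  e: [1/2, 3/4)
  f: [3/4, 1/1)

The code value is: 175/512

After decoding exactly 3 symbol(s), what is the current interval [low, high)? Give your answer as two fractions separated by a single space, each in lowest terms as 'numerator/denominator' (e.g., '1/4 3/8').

Step 1: interval [0/1, 1/1), width = 1/1 - 0/1 = 1/1
  'a': [0/1 + 1/1*0/1, 0/1 + 1/1*1/8) = [0/1, 1/8)
  'd': [0/1 + 1/1*1/8, 0/1 + 1/1*1/2) = [1/8, 1/2) <- contains code 175/512
  'e': [0/1 + 1/1*1/2, 0/1 + 1/1*3/4) = [1/2, 3/4)
  'f': [0/1 + 1/1*3/4, 0/1 + 1/1*1/1) = [3/4, 1/1)
  emit 'd', narrow to [1/8, 1/2)
Step 2: interval [1/8, 1/2), width = 1/2 - 1/8 = 3/8
  'a': [1/8 + 3/8*0/1, 1/8 + 3/8*1/8) = [1/8, 11/64)
  'd': [1/8 + 3/8*1/8, 1/8 + 3/8*1/2) = [11/64, 5/16)
  'e': [1/8 + 3/8*1/2, 1/8 + 3/8*3/4) = [5/16, 13/32) <- contains code 175/512
  'f': [1/8 + 3/8*3/4, 1/8 + 3/8*1/1) = [13/32, 1/2)
  emit 'e', narrow to [5/16, 13/32)
Step 3: interval [5/16, 13/32), width = 13/32 - 5/16 = 3/32
  'a': [5/16 + 3/32*0/1, 5/16 + 3/32*1/8) = [5/16, 83/256)
  'd': [5/16 + 3/32*1/8, 5/16 + 3/32*1/2) = [83/256, 23/64) <- contains code 175/512
  'e': [5/16 + 3/32*1/2, 5/16 + 3/32*3/4) = [23/64, 49/128)
  'f': [5/16 + 3/32*3/4, 5/16 + 3/32*1/1) = [49/128, 13/32)
  emit 'd', narrow to [83/256, 23/64)

Answer: 83/256 23/64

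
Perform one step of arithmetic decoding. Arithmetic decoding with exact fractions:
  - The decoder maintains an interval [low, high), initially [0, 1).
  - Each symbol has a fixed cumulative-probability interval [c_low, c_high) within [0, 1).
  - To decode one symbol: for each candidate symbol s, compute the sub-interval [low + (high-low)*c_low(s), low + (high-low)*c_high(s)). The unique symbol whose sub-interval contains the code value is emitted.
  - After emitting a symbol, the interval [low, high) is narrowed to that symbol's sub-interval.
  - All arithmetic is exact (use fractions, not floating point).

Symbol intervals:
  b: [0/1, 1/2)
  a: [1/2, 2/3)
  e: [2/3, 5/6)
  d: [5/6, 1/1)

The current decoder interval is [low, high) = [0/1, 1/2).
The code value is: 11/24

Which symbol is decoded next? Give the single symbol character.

Interval width = high − low = 1/2 − 0/1 = 1/2
Scaled code = (code − low) / width = (11/24 − 0/1) / 1/2 = 11/12
  b: [0/1, 1/2) 
  a: [1/2, 2/3) 
  e: [2/3, 5/6) 
  d: [5/6, 1/1) ← scaled code falls here ✓

Answer: d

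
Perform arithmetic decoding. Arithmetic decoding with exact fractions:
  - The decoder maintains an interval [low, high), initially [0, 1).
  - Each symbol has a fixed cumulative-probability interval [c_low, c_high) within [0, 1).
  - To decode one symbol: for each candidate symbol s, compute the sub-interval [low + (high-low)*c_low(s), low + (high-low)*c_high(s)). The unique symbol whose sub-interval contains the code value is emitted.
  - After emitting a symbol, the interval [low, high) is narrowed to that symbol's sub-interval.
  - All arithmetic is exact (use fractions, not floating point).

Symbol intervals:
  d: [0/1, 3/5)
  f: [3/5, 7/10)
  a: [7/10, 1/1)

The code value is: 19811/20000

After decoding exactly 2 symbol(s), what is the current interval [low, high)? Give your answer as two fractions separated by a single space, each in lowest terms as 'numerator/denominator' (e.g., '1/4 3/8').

Answer: 91/100 1/1

Derivation:
Step 1: interval [0/1, 1/1), width = 1/1 - 0/1 = 1/1
  'd': [0/1 + 1/1*0/1, 0/1 + 1/1*3/5) = [0/1, 3/5)
  'f': [0/1 + 1/1*3/5, 0/1 + 1/1*7/10) = [3/5, 7/10)
  'a': [0/1 + 1/1*7/10, 0/1 + 1/1*1/1) = [7/10, 1/1) <- contains code 19811/20000
  emit 'a', narrow to [7/10, 1/1)
Step 2: interval [7/10, 1/1), width = 1/1 - 7/10 = 3/10
  'd': [7/10 + 3/10*0/1, 7/10 + 3/10*3/5) = [7/10, 22/25)
  'f': [7/10 + 3/10*3/5, 7/10 + 3/10*7/10) = [22/25, 91/100)
  'a': [7/10 + 3/10*7/10, 7/10 + 3/10*1/1) = [91/100, 1/1) <- contains code 19811/20000
  emit 'a', narrow to [91/100, 1/1)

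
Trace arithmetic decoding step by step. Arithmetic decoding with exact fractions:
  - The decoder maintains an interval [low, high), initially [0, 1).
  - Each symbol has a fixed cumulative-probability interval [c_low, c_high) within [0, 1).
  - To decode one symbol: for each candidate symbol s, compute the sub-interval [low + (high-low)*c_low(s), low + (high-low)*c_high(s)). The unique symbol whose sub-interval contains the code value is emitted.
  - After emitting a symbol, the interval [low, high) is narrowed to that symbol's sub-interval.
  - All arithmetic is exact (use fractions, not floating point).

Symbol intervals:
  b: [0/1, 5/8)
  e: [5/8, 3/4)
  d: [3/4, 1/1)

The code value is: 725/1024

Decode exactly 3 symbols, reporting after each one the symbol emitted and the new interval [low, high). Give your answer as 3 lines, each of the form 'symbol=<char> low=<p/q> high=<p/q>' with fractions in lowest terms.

Answer: symbol=e low=5/8 high=3/4
symbol=e low=45/64 high=23/32
symbol=b low=45/64 high=365/512

Derivation:
Step 1: interval [0/1, 1/1), width = 1/1 - 0/1 = 1/1
  'b': [0/1 + 1/1*0/1, 0/1 + 1/1*5/8) = [0/1, 5/8)
  'e': [0/1 + 1/1*5/8, 0/1 + 1/1*3/4) = [5/8, 3/4) <- contains code 725/1024
  'd': [0/1 + 1/1*3/4, 0/1 + 1/1*1/1) = [3/4, 1/1)
  emit 'e', narrow to [5/8, 3/4)
Step 2: interval [5/8, 3/4), width = 3/4 - 5/8 = 1/8
  'b': [5/8 + 1/8*0/1, 5/8 + 1/8*5/8) = [5/8, 45/64)
  'e': [5/8 + 1/8*5/8, 5/8 + 1/8*3/4) = [45/64, 23/32) <- contains code 725/1024
  'd': [5/8 + 1/8*3/4, 5/8 + 1/8*1/1) = [23/32, 3/4)
  emit 'e', narrow to [45/64, 23/32)
Step 3: interval [45/64, 23/32), width = 23/32 - 45/64 = 1/64
  'b': [45/64 + 1/64*0/1, 45/64 + 1/64*5/8) = [45/64, 365/512) <- contains code 725/1024
  'e': [45/64 + 1/64*5/8, 45/64 + 1/64*3/4) = [365/512, 183/256)
  'd': [45/64 + 1/64*3/4, 45/64 + 1/64*1/1) = [183/256, 23/32)
  emit 'b', narrow to [45/64, 365/512)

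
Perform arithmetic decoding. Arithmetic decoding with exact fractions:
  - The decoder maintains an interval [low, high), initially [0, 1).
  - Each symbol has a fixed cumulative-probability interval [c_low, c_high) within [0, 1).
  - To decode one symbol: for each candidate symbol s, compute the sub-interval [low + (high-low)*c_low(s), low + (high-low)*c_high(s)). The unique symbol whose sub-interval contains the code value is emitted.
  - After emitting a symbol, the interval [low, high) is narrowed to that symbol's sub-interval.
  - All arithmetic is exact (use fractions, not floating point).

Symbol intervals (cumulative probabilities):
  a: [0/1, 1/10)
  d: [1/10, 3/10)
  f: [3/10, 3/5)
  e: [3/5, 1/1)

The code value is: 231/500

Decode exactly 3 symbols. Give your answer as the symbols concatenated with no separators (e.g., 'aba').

Answer: ffe

Derivation:
Step 1: interval [0/1, 1/1), width = 1/1 - 0/1 = 1/1
  'a': [0/1 + 1/1*0/1, 0/1 + 1/1*1/10) = [0/1, 1/10)
  'd': [0/1 + 1/1*1/10, 0/1 + 1/1*3/10) = [1/10, 3/10)
  'f': [0/1 + 1/1*3/10, 0/1 + 1/1*3/5) = [3/10, 3/5) <- contains code 231/500
  'e': [0/1 + 1/1*3/5, 0/1 + 1/1*1/1) = [3/5, 1/1)
  emit 'f', narrow to [3/10, 3/5)
Step 2: interval [3/10, 3/5), width = 3/5 - 3/10 = 3/10
  'a': [3/10 + 3/10*0/1, 3/10 + 3/10*1/10) = [3/10, 33/100)
  'd': [3/10 + 3/10*1/10, 3/10 + 3/10*3/10) = [33/100, 39/100)
  'f': [3/10 + 3/10*3/10, 3/10 + 3/10*3/5) = [39/100, 12/25) <- contains code 231/500
  'e': [3/10 + 3/10*3/5, 3/10 + 3/10*1/1) = [12/25, 3/5)
  emit 'f', narrow to [39/100, 12/25)
Step 3: interval [39/100, 12/25), width = 12/25 - 39/100 = 9/100
  'a': [39/100 + 9/100*0/1, 39/100 + 9/100*1/10) = [39/100, 399/1000)
  'd': [39/100 + 9/100*1/10, 39/100 + 9/100*3/10) = [399/1000, 417/1000)
  'f': [39/100 + 9/100*3/10, 39/100 + 9/100*3/5) = [417/1000, 111/250)
  'e': [39/100 + 9/100*3/5, 39/100 + 9/100*1/1) = [111/250, 12/25) <- contains code 231/500
  emit 'e', narrow to [111/250, 12/25)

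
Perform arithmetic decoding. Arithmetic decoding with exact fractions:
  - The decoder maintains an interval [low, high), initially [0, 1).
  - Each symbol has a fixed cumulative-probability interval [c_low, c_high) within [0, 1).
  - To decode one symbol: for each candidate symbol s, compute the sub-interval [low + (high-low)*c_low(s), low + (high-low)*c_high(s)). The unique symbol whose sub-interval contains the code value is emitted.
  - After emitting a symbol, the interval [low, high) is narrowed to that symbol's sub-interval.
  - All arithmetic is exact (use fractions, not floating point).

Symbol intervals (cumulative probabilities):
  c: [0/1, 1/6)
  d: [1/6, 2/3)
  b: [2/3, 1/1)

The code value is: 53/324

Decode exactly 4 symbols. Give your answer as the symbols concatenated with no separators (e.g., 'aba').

Step 1: interval [0/1, 1/1), width = 1/1 - 0/1 = 1/1
  'c': [0/1 + 1/1*0/1, 0/1 + 1/1*1/6) = [0/1, 1/6) <- contains code 53/324
  'd': [0/1 + 1/1*1/6, 0/1 + 1/1*2/3) = [1/6, 2/3)
  'b': [0/1 + 1/1*2/3, 0/1 + 1/1*1/1) = [2/3, 1/1)
  emit 'c', narrow to [0/1, 1/6)
Step 2: interval [0/1, 1/6), width = 1/6 - 0/1 = 1/6
  'c': [0/1 + 1/6*0/1, 0/1 + 1/6*1/6) = [0/1, 1/36)
  'd': [0/1 + 1/6*1/6, 0/1 + 1/6*2/3) = [1/36, 1/9)
  'b': [0/1 + 1/6*2/3, 0/1 + 1/6*1/1) = [1/9, 1/6) <- contains code 53/324
  emit 'b', narrow to [1/9, 1/6)
Step 3: interval [1/9, 1/6), width = 1/6 - 1/9 = 1/18
  'c': [1/9 + 1/18*0/1, 1/9 + 1/18*1/6) = [1/9, 13/108)
  'd': [1/9 + 1/18*1/6, 1/9 + 1/18*2/3) = [13/108, 4/27)
  'b': [1/9 + 1/18*2/3, 1/9 + 1/18*1/1) = [4/27, 1/6) <- contains code 53/324
  emit 'b', narrow to [4/27, 1/6)
Step 4: interval [4/27, 1/6), width = 1/6 - 4/27 = 1/54
  'c': [4/27 + 1/54*0/1, 4/27 + 1/54*1/6) = [4/27, 49/324)
  'd': [4/27 + 1/54*1/6, 4/27 + 1/54*2/3) = [49/324, 13/81)
  'b': [4/27 + 1/54*2/3, 4/27 + 1/54*1/1) = [13/81, 1/6) <- contains code 53/324
  emit 'b', narrow to [13/81, 1/6)

Answer: cbbb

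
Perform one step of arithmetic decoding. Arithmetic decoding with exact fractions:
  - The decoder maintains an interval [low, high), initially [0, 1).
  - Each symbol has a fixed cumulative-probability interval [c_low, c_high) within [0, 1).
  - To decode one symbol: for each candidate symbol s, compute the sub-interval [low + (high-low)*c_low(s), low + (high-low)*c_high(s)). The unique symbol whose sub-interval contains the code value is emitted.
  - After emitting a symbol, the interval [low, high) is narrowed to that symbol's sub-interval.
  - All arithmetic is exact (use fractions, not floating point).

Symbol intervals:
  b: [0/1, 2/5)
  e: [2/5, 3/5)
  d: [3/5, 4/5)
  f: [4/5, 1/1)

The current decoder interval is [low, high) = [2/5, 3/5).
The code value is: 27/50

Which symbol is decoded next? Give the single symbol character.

Interval width = high − low = 3/5 − 2/5 = 1/5
Scaled code = (code − low) / width = (27/50 − 2/5) / 1/5 = 7/10
  b: [0/1, 2/5) 
  e: [2/5, 3/5) 
  d: [3/5, 4/5) ← scaled code falls here ✓
  f: [4/5, 1/1) 

Answer: d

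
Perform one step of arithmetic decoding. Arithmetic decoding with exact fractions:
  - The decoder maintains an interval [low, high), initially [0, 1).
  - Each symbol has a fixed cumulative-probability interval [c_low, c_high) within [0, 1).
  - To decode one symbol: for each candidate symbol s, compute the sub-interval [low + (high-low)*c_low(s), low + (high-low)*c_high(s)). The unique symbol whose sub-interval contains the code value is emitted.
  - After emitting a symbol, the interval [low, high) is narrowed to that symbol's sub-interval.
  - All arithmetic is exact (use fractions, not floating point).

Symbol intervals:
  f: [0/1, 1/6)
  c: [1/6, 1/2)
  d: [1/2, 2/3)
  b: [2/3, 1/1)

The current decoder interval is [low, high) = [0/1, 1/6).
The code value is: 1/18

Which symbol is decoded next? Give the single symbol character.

Interval width = high − low = 1/6 − 0/1 = 1/6
Scaled code = (code − low) / width = (1/18 − 0/1) / 1/6 = 1/3
  f: [0/1, 1/6) 
  c: [1/6, 1/2) ← scaled code falls here ✓
  d: [1/2, 2/3) 
  b: [2/3, 1/1) 

Answer: c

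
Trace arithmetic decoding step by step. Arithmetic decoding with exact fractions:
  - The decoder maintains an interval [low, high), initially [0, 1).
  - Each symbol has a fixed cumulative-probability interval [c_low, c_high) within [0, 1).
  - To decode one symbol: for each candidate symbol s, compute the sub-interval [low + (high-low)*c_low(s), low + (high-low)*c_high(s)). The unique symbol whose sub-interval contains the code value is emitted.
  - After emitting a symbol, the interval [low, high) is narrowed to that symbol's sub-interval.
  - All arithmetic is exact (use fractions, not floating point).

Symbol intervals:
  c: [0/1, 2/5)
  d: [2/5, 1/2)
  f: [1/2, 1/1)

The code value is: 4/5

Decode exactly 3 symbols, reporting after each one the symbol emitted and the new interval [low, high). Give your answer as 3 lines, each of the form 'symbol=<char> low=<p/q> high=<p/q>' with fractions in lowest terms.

Step 1: interval [0/1, 1/1), width = 1/1 - 0/1 = 1/1
  'c': [0/1 + 1/1*0/1, 0/1 + 1/1*2/5) = [0/1, 2/5)
  'd': [0/1 + 1/1*2/5, 0/1 + 1/1*1/2) = [2/5, 1/2)
  'f': [0/1 + 1/1*1/2, 0/1 + 1/1*1/1) = [1/2, 1/1) <- contains code 4/5
  emit 'f', narrow to [1/2, 1/1)
Step 2: interval [1/2, 1/1), width = 1/1 - 1/2 = 1/2
  'c': [1/2 + 1/2*0/1, 1/2 + 1/2*2/5) = [1/2, 7/10)
  'd': [1/2 + 1/2*2/5, 1/2 + 1/2*1/2) = [7/10, 3/4)
  'f': [1/2 + 1/2*1/2, 1/2 + 1/2*1/1) = [3/4, 1/1) <- contains code 4/5
  emit 'f', narrow to [3/4, 1/1)
Step 3: interval [3/4, 1/1), width = 1/1 - 3/4 = 1/4
  'c': [3/4 + 1/4*0/1, 3/4 + 1/4*2/5) = [3/4, 17/20) <- contains code 4/5
  'd': [3/4 + 1/4*2/5, 3/4 + 1/4*1/2) = [17/20, 7/8)
  'f': [3/4 + 1/4*1/2, 3/4 + 1/4*1/1) = [7/8, 1/1)
  emit 'c', narrow to [3/4, 17/20)

Answer: symbol=f low=1/2 high=1/1
symbol=f low=3/4 high=1/1
symbol=c low=3/4 high=17/20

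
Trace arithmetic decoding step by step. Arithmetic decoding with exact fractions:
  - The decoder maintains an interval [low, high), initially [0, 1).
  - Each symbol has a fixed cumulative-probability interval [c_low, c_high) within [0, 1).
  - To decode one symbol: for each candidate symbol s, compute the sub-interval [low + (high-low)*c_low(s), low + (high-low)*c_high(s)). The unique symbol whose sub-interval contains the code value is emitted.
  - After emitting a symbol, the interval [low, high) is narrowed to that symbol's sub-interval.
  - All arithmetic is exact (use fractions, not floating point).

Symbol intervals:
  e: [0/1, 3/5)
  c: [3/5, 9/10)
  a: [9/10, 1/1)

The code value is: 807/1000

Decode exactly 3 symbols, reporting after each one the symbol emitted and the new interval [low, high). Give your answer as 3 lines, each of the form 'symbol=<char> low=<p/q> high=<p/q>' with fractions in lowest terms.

Answer: symbol=c low=3/5 high=9/10
symbol=c low=39/50 high=87/100
symbol=e low=39/50 high=417/500

Derivation:
Step 1: interval [0/1, 1/1), width = 1/1 - 0/1 = 1/1
  'e': [0/1 + 1/1*0/1, 0/1 + 1/1*3/5) = [0/1, 3/5)
  'c': [0/1 + 1/1*3/5, 0/1 + 1/1*9/10) = [3/5, 9/10) <- contains code 807/1000
  'a': [0/1 + 1/1*9/10, 0/1 + 1/1*1/1) = [9/10, 1/1)
  emit 'c', narrow to [3/5, 9/10)
Step 2: interval [3/5, 9/10), width = 9/10 - 3/5 = 3/10
  'e': [3/5 + 3/10*0/1, 3/5 + 3/10*3/5) = [3/5, 39/50)
  'c': [3/5 + 3/10*3/5, 3/5 + 3/10*9/10) = [39/50, 87/100) <- contains code 807/1000
  'a': [3/5 + 3/10*9/10, 3/5 + 3/10*1/1) = [87/100, 9/10)
  emit 'c', narrow to [39/50, 87/100)
Step 3: interval [39/50, 87/100), width = 87/100 - 39/50 = 9/100
  'e': [39/50 + 9/100*0/1, 39/50 + 9/100*3/5) = [39/50, 417/500) <- contains code 807/1000
  'c': [39/50 + 9/100*3/5, 39/50 + 9/100*9/10) = [417/500, 861/1000)
  'a': [39/50 + 9/100*9/10, 39/50 + 9/100*1/1) = [861/1000, 87/100)
  emit 'e', narrow to [39/50, 417/500)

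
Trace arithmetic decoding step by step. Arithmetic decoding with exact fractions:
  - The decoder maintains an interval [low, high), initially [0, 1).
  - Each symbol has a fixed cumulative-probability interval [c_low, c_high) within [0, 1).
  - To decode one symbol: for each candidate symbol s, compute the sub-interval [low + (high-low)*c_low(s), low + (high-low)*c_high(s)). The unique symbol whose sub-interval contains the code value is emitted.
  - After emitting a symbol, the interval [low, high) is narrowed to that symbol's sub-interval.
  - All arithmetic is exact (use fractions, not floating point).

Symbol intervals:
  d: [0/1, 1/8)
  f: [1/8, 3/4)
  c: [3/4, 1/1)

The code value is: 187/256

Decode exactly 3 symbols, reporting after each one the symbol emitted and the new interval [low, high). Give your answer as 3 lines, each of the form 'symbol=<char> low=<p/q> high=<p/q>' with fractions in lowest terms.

Answer: symbol=f low=1/8 high=3/4
symbol=c low=19/32 high=3/4
symbol=c low=91/128 high=3/4

Derivation:
Step 1: interval [0/1, 1/1), width = 1/1 - 0/1 = 1/1
  'd': [0/1 + 1/1*0/1, 0/1 + 1/1*1/8) = [0/1, 1/8)
  'f': [0/1 + 1/1*1/8, 0/1 + 1/1*3/4) = [1/8, 3/4) <- contains code 187/256
  'c': [0/1 + 1/1*3/4, 0/1 + 1/1*1/1) = [3/4, 1/1)
  emit 'f', narrow to [1/8, 3/4)
Step 2: interval [1/8, 3/4), width = 3/4 - 1/8 = 5/8
  'd': [1/8 + 5/8*0/1, 1/8 + 5/8*1/8) = [1/8, 13/64)
  'f': [1/8 + 5/8*1/8, 1/8 + 5/8*3/4) = [13/64, 19/32)
  'c': [1/8 + 5/8*3/4, 1/8 + 5/8*1/1) = [19/32, 3/4) <- contains code 187/256
  emit 'c', narrow to [19/32, 3/4)
Step 3: interval [19/32, 3/4), width = 3/4 - 19/32 = 5/32
  'd': [19/32 + 5/32*0/1, 19/32 + 5/32*1/8) = [19/32, 157/256)
  'f': [19/32 + 5/32*1/8, 19/32 + 5/32*3/4) = [157/256, 91/128)
  'c': [19/32 + 5/32*3/4, 19/32 + 5/32*1/1) = [91/128, 3/4) <- contains code 187/256
  emit 'c', narrow to [91/128, 3/4)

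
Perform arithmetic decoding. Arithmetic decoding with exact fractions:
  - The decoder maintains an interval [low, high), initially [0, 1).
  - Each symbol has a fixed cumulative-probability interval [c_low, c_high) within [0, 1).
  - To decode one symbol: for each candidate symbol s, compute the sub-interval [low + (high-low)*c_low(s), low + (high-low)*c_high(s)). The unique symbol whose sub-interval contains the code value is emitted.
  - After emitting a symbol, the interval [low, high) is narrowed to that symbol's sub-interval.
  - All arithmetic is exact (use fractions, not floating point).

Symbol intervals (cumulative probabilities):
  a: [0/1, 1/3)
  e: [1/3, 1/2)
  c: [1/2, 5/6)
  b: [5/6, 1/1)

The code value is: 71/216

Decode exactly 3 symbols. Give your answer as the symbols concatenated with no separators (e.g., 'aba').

Answer: abb

Derivation:
Step 1: interval [0/1, 1/1), width = 1/1 - 0/1 = 1/1
  'a': [0/1 + 1/1*0/1, 0/1 + 1/1*1/3) = [0/1, 1/3) <- contains code 71/216
  'e': [0/1 + 1/1*1/3, 0/1 + 1/1*1/2) = [1/3, 1/2)
  'c': [0/1 + 1/1*1/2, 0/1 + 1/1*5/6) = [1/2, 5/6)
  'b': [0/1 + 1/1*5/6, 0/1 + 1/1*1/1) = [5/6, 1/1)
  emit 'a', narrow to [0/1, 1/3)
Step 2: interval [0/1, 1/3), width = 1/3 - 0/1 = 1/3
  'a': [0/1 + 1/3*0/1, 0/1 + 1/3*1/3) = [0/1, 1/9)
  'e': [0/1 + 1/3*1/3, 0/1 + 1/3*1/2) = [1/9, 1/6)
  'c': [0/1 + 1/3*1/2, 0/1 + 1/3*5/6) = [1/6, 5/18)
  'b': [0/1 + 1/3*5/6, 0/1 + 1/3*1/1) = [5/18, 1/3) <- contains code 71/216
  emit 'b', narrow to [5/18, 1/3)
Step 3: interval [5/18, 1/3), width = 1/3 - 5/18 = 1/18
  'a': [5/18 + 1/18*0/1, 5/18 + 1/18*1/3) = [5/18, 8/27)
  'e': [5/18 + 1/18*1/3, 5/18 + 1/18*1/2) = [8/27, 11/36)
  'c': [5/18 + 1/18*1/2, 5/18 + 1/18*5/6) = [11/36, 35/108)
  'b': [5/18 + 1/18*5/6, 5/18 + 1/18*1/1) = [35/108, 1/3) <- contains code 71/216
  emit 'b', narrow to [35/108, 1/3)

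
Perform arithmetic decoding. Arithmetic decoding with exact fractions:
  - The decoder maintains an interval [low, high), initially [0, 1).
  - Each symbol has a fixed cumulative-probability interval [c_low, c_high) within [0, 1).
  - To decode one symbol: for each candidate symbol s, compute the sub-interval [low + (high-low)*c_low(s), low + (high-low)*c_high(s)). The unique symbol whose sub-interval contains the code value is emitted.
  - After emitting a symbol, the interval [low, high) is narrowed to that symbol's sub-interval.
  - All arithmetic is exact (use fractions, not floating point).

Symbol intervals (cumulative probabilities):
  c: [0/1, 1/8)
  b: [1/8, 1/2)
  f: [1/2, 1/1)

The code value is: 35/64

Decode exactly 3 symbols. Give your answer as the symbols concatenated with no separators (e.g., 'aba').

Answer: fcf

Derivation:
Step 1: interval [0/1, 1/1), width = 1/1 - 0/1 = 1/1
  'c': [0/1 + 1/1*0/1, 0/1 + 1/1*1/8) = [0/1, 1/8)
  'b': [0/1 + 1/1*1/8, 0/1 + 1/1*1/2) = [1/8, 1/2)
  'f': [0/1 + 1/1*1/2, 0/1 + 1/1*1/1) = [1/2, 1/1) <- contains code 35/64
  emit 'f', narrow to [1/2, 1/1)
Step 2: interval [1/2, 1/1), width = 1/1 - 1/2 = 1/2
  'c': [1/2 + 1/2*0/1, 1/2 + 1/2*1/8) = [1/2, 9/16) <- contains code 35/64
  'b': [1/2 + 1/2*1/8, 1/2 + 1/2*1/2) = [9/16, 3/4)
  'f': [1/2 + 1/2*1/2, 1/2 + 1/2*1/1) = [3/4, 1/1)
  emit 'c', narrow to [1/2, 9/16)
Step 3: interval [1/2, 9/16), width = 9/16 - 1/2 = 1/16
  'c': [1/2 + 1/16*0/1, 1/2 + 1/16*1/8) = [1/2, 65/128)
  'b': [1/2 + 1/16*1/8, 1/2 + 1/16*1/2) = [65/128, 17/32)
  'f': [1/2 + 1/16*1/2, 1/2 + 1/16*1/1) = [17/32, 9/16) <- contains code 35/64
  emit 'f', narrow to [17/32, 9/16)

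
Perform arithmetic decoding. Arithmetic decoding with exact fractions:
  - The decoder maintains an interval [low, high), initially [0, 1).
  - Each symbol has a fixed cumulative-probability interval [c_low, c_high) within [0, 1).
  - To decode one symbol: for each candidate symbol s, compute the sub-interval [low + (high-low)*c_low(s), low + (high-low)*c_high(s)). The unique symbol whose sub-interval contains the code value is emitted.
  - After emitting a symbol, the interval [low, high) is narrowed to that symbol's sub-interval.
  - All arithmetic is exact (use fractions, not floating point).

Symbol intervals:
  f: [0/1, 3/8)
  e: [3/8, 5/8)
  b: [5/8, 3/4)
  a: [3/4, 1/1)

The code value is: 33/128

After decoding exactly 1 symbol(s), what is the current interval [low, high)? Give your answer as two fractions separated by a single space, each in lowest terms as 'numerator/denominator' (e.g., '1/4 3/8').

Answer: 0/1 3/8

Derivation:
Step 1: interval [0/1, 1/1), width = 1/1 - 0/1 = 1/1
  'f': [0/1 + 1/1*0/1, 0/1 + 1/1*3/8) = [0/1, 3/8) <- contains code 33/128
  'e': [0/1 + 1/1*3/8, 0/1 + 1/1*5/8) = [3/8, 5/8)
  'b': [0/1 + 1/1*5/8, 0/1 + 1/1*3/4) = [5/8, 3/4)
  'a': [0/1 + 1/1*3/4, 0/1 + 1/1*1/1) = [3/4, 1/1)
  emit 'f', narrow to [0/1, 3/8)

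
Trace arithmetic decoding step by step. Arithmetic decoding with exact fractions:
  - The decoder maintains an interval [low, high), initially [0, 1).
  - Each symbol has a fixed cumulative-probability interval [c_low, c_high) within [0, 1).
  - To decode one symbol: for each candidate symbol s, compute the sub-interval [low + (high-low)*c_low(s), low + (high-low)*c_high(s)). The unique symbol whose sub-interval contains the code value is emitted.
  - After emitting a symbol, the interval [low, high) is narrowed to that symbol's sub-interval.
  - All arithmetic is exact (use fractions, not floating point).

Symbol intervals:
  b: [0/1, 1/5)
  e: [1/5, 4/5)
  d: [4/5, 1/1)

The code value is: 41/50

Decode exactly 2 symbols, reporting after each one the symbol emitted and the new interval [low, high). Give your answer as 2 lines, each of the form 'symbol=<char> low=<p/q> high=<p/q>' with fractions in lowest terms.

Step 1: interval [0/1, 1/1), width = 1/1 - 0/1 = 1/1
  'b': [0/1 + 1/1*0/1, 0/1 + 1/1*1/5) = [0/1, 1/5)
  'e': [0/1 + 1/1*1/5, 0/1 + 1/1*4/5) = [1/5, 4/5)
  'd': [0/1 + 1/1*4/5, 0/1 + 1/1*1/1) = [4/5, 1/1) <- contains code 41/50
  emit 'd', narrow to [4/5, 1/1)
Step 2: interval [4/5, 1/1), width = 1/1 - 4/5 = 1/5
  'b': [4/5 + 1/5*0/1, 4/5 + 1/5*1/5) = [4/5, 21/25) <- contains code 41/50
  'e': [4/5 + 1/5*1/5, 4/5 + 1/5*4/5) = [21/25, 24/25)
  'd': [4/5 + 1/5*4/5, 4/5 + 1/5*1/1) = [24/25, 1/1)
  emit 'b', narrow to [4/5, 21/25)

Answer: symbol=d low=4/5 high=1/1
symbol=b low=4/5 high=21/25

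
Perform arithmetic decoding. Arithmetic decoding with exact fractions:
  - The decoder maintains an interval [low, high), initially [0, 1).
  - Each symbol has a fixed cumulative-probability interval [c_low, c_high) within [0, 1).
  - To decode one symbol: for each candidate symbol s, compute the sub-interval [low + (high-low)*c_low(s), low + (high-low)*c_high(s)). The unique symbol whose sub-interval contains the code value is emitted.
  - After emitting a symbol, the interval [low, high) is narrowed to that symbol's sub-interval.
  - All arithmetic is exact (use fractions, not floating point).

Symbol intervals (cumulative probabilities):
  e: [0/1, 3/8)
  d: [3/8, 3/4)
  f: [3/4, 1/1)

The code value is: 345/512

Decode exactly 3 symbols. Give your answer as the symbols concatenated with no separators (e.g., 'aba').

Answer: dfe

Derivation:
Step 1: interval [0/1, 1/1), width = 1/1 - 0/1 = 1/1
  'e': [0/1 + 1/1*0/1, 0/1 + 1/1*3/8) = [0/1, 3/8)
  'd': [0/1 + 1/1*3/8, 0/1 + 1/1*3/4) = [3/8, 3/4) <- contains code 345/512
  'f': [0/1 + 1/1*3/4, 0/1 + 1/1*1/1) = [3/4, 1/1)
  emit 'd', narrow to [3/8, 3/4)
Step 2: interval [3/8, 3/4), width = 3/4 - 3/8 = 3/8
  'e': [3/8 + 3/8*0/1, 3/8 + 3/8*3/8) = [3/8, 33/64)
  'd': [3/8 + 3/8*3/8, 3/8 + 3/8*3/4) = [33/64, 21/32)
  'f': [3/8 + 3/8*3/4, 3/8 + 3/8*1/1) = [21/32, 3/4) <- contains code 345/512
  emit 'f', narrow to [21/32, 3/4)
Step 3: interval [21/32, 3/4), width = 3/4 - 21/32 = 3/32
  'e': [21/32 + 3/32*0/1, 21/32 + 3/32*3/8) = [21/32, 177/256) <- contains code 345/512
  'd': [21/32 + 3/32*3/8, 21/32 + 3/32*3/4) = [177/256, 93/128)
  'f': [21/32 + 3/32*3/4, 21/32 + 3/32*1/1) = [93/128, 3/4)
  emit 'e', narrow to [21/32, 177/256)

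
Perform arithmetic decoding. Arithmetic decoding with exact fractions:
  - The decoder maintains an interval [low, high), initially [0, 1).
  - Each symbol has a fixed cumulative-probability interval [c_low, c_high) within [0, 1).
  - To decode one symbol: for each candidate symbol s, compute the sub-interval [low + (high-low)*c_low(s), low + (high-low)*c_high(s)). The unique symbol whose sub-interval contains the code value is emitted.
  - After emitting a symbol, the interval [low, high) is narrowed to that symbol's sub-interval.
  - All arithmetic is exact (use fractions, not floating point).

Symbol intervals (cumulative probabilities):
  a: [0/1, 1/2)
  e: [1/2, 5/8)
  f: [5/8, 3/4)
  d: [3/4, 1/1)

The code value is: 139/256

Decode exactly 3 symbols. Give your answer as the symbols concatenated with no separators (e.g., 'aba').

Answer: eaf

Derivation:
Step 1: interval [0/1, 1/1), width = 1/1 - 0/1 = 1/1
  'a': [0/1 + 1/1*0/1, 0/1 + 1/1*1/2) = [0/1, 1/2)
  'e': [0/1 + 1/1*1/2, 0/1 + 1/1*5/8) = [1/2, 5/8) <- contains code 139/256
  'f': [0/1 + 1/1*5/8, 0/1 + 1/1*3/4) = [5/8, 3/4)
  'd': [0/1 + 1/1*3/4, 0/1 + 1/1*1/1) = [3/4, 1/1)
  emit 'e', narrow to [1/2, 5/8)
Step 2: interval [1/2, 5/8), width = 5/8 - 1/2 = 1/8
  'a': [1/2 + 1/8*0/1, 1/2 + 1/8*1/2) = [1/2, 9/16) <- contains code 139/256
  'e': [1/2 + 1/8*1/2, 1/2 + 1/8*5/8) = [9/16, 37/64)
  'f': [1/2 + 1/8*5/8, 1/2 + 1/8*3/4) = [37/64, 19/32)
  'd': [1/2 + 1/8*3/4, 1/2 + 1/8*1/1) = [19/32, 5/8)
  emit 'a', narrow to [1/2, 9/16)
Step 3: interval [1/2, 9/16), width = 9/16 - 1/2 = 1/16
  'a': [1/2 + 1/16*0/1, 1/2 + 1/16*1/2) = [1/2, 17/32)
  'e': [1/2 + 1/16*1/2, 1/2 + 1/16*5/8) = [17/32, 69/128)
  'f': [1/2 + 1/16*5/8, 1/2 + 1/16*3/4) = [69/128, 35/64) <- contains code 139/256
  'd': [1/2 + 1/16*3/4, 1/2 + 1/16*1/1) = [35/64, 9/16)
  emit 'f', narrow to [69/128, 35/64)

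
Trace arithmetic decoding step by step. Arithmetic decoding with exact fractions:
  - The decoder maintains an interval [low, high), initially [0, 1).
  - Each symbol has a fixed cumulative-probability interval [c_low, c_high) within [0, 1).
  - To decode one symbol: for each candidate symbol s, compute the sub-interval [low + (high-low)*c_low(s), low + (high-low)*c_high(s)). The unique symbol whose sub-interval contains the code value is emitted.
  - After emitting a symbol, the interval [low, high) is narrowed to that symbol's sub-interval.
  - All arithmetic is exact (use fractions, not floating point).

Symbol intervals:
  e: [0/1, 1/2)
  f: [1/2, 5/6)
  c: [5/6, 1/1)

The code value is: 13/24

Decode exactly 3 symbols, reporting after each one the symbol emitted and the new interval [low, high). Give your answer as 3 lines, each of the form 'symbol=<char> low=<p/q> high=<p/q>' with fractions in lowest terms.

Step 1: interval [0/1, 1/1), width = 1/1 - 0/1 = 1/1
  'e': [0/1 + 1/1*0/1, 0/1 + 1/1*1/2) = [0/1, 1/2)
  'f': [0/1 + 1/1*1/2, 0/1 + 1/1*5/6) = [1/2, 5/6) <- contains code 13/24
  'c': [0/1 + 1/1*5/6, 0/1 + 1/1*1/1) = [5/6, 1/1)
  emit 'f', narrow to [1/2, 5/6)
Step 2: interval [1/2, 5/6), width = 5/6 - 1/2 = 1/3
  'e': [1/2 + 1/3*0/1, 1/2 + 1/3*1/2) = [1/2, 2/3) <- contains code 13/24
  'f': [1/2 + 1/3*1/2, 1/2 + 1/3*5/6) = [2/3, 7/9)
  'c': [1/2 + 1/3*5/6, 1/2 + 1/3*1/1) = [7/9, 5/6)
  emit 'e', narrow to [1/2, 2/3)
Step 3: interval [1/2, 2/3), width = 2/3 - 1/2 = 1/6
  'e': [1/2 + 1/6*0/1, 1/2 + 1/6*1/2) = [1/2, 7/12) <- contains code 13/24
  'f': [1/2 + 1/6*1/2, 1/2 + 1/6*5/6) = [7/12, 23/36)
  'c': [1/2 + 1/6*5/6, 1/2 + 1/6*1/1) = [23/36, 2/3)
  emit 'e', narrow to [1/2, 7/12)

Answer: symbol=f low=1/2 high=5/6
symbol=e low=1/2 high=2/3
symbol=e low=1/2 high=7/12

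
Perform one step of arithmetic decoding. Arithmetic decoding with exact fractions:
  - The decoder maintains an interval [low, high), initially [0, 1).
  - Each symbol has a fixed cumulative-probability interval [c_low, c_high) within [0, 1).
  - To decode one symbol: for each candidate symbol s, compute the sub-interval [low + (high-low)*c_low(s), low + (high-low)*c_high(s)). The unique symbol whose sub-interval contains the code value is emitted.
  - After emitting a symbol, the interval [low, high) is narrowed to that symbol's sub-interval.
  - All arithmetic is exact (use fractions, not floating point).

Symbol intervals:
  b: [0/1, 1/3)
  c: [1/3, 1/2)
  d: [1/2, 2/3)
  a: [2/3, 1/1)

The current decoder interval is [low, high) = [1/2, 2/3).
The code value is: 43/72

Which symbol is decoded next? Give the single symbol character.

Answer: d

Derivation:
Interval width = high − low = 2/3 − 1/2 = 1/6
Scaled code = (code − low) / width = (43/72 − 1/2) / 1/6 = 7/12
  b: [0/1, 1/3) 
  c: [1/3, 1/2) 
  d: [1/2, 2/3) ← scaled code falls here ✓
  a: [2/3, 1/1) 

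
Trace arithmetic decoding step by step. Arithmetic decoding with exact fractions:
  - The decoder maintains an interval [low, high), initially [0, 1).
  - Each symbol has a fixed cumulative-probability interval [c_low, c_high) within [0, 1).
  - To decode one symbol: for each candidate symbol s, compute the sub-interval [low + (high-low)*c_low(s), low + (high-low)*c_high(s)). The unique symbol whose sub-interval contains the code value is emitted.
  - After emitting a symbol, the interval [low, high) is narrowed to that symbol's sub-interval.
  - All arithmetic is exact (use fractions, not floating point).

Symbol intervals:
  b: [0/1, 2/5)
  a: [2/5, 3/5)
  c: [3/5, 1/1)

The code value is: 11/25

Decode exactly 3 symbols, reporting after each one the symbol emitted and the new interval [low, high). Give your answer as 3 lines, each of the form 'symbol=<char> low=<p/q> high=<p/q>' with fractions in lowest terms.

Step 1: interval [0/1, 1/1), width = 1/1 - 0/1 = 1/1
  'b': [0/1 + 1/1*0/1, 0/1 + 1/1*2/5) = [0/1, 2/5)
  'a': [0/1 + 1/1*2/5, 0/1 + 1/1*3/5) = [2/5, 3/5) <- contains code 11/25
  'c': [0/1 + 1/1*3/5, 0/1 + 1/1*1/1) = [3/5, 1/1)
  emit 'a', narrow to [2/5, 3/5)
Step 2: interval [2/5, 3/5), width = 3/5 - 2/5 = 1/5
  'b': [2/5 + 1/5*0/1, 2/5 + 1/5*2/5) = [2/5, 12/25) <- contains code 11/25
  'a': [2/5 + 1/5*2/5, 2/5 + 1/5*3/5) = [12/25, 13/25)
  'c': [2/5 + 1/5*3/5, 2/5 + 1/5*1/1) = [13/25, 3/5)
  emit 'b', narrow to [2/5, 12/25)
Step 3: interval [2/5, 12/25), width = 12/25 - 2/5 = 2/25
  'b': [2/5 + 2/25*0/1, 2/5 + 2/25*2/5) = [2/5, 54/125)
  'a': [2/5 + 2/25*2/5, 2/5 + 2/25*3/5) = [54/125, 56/125) <- contains code 11/25
  'c': [2/5 + 2/25*3/5, 2/5 + 2/25*1/1) = [56/125, 12/25)
  emit 'a', narrow to [54/125, 56/125)

Answer: symbol=a low=2/5 high=3/5
symbol=b low=2/5 high=12/25
symbol=a low=54/125 high=56/125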